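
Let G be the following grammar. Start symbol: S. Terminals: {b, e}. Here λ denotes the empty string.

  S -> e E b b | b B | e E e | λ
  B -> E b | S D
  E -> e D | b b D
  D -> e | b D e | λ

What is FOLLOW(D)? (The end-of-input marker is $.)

FIRST(S): from S->e E b b we get {e}; from S->b B we get {b}; from S->e E e we get {e}; from S->λ we get {λ}. So FIRST(S) = {λ, b, e}.
FIRST(E): from E->e D we get {e}; from E->b b D we get {b}. So FIRST(E) = {b, e}.
FIRST(D): from D->e we get {e}; from D->b D e we get {b}; from D->λ we get {λ}. So FIRST(D) = {λ, b, e}.
FIRST(B): from B->E b we get {b, e}; from B->S D we get {λ, b, e}. So FIRST(B) = {λ, b, e}.
FOLLOW(S) includes $ since S is the start symbol.
FOLLOW(E): in S->e E b b, E is followed by b b with FIRST {b}; in S->e E e, E is followed by e with FIRST {e}; in B->E b, E is followed by b with FIRST {b}. Thus FOLLOW(E) = {b, e}.
FOLLOW(S): in B->S D, S is followed by D with FIRST {λ, b, e}; in B->S D, the suffix after S is nullable, so FOLLOW(S) ⊇ FOLLOW(B) = {$, b, e}. Thus FOLLOW(S) = {$, b, e}.
FOLLOW(B): in S->b B, the suffix after B is empty, so FOLLOW(B) ⊇ FOLLOW(S) = {$, b, e}. Thus FOLLOW(B) = {$, b, e}.
FOLLOW(D): in B->S D, the suffix after D is empty, so FOLLOW(D) ⊇ FOLLOW(B) = {$, b, e}; in E->e D, the suffix after D is empty, so FOLLOW(D) ⊇ FOLLOW(E) = {b, e}; in E->b b D, the suffix after D is empty, so FOLLOW(D) ⊇ FOLLOW(E) = {b, e}; in D->b D e, D is followed by e with FIRST {e}. Thus FOLLOW(D) = {$, b, e}.

{$, b, e}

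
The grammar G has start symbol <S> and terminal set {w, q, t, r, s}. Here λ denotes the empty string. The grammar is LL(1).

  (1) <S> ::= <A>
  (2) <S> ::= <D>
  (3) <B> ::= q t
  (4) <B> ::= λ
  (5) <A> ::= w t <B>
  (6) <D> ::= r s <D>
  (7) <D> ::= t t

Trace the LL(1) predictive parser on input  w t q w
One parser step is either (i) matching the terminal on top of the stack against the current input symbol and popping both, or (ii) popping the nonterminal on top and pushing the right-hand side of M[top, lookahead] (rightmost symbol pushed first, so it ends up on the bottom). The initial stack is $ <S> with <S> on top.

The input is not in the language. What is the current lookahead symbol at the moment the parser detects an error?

w

step 1: stack=$ <S>  input=w t q w $  — expand <S> ::= <A>
step 2: stack=$ <A>  input=w t q w $  — expand <A> ::= w t <B>
step 3: stack=$ <B> t w  input=w t q w $  — match w
step 4: stack=$ <B> t  input=t q w $  — match t
step 5: stack=$ <B>  input=q w $  — expand <B> ::= q t
step 6: stack=$ t q  input=q w $  — match q
step 7: stack=$ t  input=w $  — error: top is terminal t but lookahead is w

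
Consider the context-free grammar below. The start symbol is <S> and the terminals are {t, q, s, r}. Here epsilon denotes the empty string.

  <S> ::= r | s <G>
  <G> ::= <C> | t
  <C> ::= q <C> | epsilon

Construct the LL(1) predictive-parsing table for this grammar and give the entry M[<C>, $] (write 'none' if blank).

FIRST(<S>): from <S>::=r we get {r}; from <S>::=s <G> we get {s}. So FIRST(<S>) = {r, s}.
FIRST(<C>): from <C>::=q <C> we get {q}; from <C>::=epsilon we get {epsilon}. So FIRST(<C>) = {epsilon, q}.
FIRST(<G>): from <G>::=<C> we get {epsilon, q}; from <G>::=t we get {t}. So FIRST(<G>) = {epsilon, q, t}.
FOLLOW(<S>) includes $ since <S> is the start symbol.
FOLLOW(<G>): in <S>::=s <G>, the suffix after <G> is empty, so FOLLOW(<G>) ⊇ FOLLOW(<S>) = {$}. Thus FOLLOW(<G>) = {$}.
FOLLOW(<C>): in <G>::=<C>, the suffix after <C> is empty, so FOLLOW(<C>) ⊇ FOLLOW(<G>) = {$}; in <C>::=q <C>, the suffix after <C> is empty (adds nothing new). Thus FOLLOW(<C>) = {$}.
For <C> ::= q <C>: FIRST(q <C>) = {q}, so it goes in M[<C>, t] for t ∈ {q}.
For <C> ::= epsilon: FIRST(epsilon) = {epsilon}, so it goes in M[<C>, t] for t ∈ {}; since epsilon ∈ FIRST, also for every t ∈ FOLLOW(<C>) = {$}.

<C> ::= epsilon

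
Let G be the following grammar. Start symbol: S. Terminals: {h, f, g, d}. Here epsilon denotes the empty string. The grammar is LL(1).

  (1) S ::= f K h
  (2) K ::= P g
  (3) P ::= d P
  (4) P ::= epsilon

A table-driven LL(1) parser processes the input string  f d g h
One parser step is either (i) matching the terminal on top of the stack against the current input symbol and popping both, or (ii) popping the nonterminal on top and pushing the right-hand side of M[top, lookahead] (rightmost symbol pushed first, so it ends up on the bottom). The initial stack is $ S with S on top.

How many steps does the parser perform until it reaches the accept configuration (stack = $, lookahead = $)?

     Stack      Input      Action
  1  $ S        f d g h $  expand S ::= f K h
  2  $ h K f    f d g h $  match f
  3  $ h K      d g h $    expand K ::= P g
  4  $ h g P    d g h $    expand P ::= d P
  5  $ h g P d  d g h $    match d
  6  $ h g P    g h $      expand P ::= epsilon
  7  $ h g      g h $      match g
  8  $ h        h $        match h
Accept reached after 8 steps.

8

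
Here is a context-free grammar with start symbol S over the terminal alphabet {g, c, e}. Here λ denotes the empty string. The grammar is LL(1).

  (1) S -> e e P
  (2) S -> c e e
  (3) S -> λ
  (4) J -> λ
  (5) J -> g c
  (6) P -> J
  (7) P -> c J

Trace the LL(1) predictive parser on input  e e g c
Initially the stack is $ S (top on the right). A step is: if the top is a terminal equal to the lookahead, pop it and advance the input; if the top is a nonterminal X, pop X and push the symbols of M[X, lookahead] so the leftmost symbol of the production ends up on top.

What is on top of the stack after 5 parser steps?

g

     Stack    Input      Action
  1  $ S      e e g c $  expand S -> e e P
  2  $ P e e  e e g c $  match e
  3  $ P e    e g c $    match e
  4  $ P      g c $      expand P -> J
  5  $ J      g c $      expand J -> g c
Stack after step 5: $ c g (top = g).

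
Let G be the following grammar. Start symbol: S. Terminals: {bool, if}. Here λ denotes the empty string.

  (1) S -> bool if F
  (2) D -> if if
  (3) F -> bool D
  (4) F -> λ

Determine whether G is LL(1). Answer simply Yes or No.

Yes

FIRST(S) = {bool}
FIRST(D) = {if}
FIRST(F) = {λ, bool}
FOLLOW(S) = {$}
FOLLOW(D) = {$}
FOLLOW(F) = {$}
Each cell of M receives at most one production.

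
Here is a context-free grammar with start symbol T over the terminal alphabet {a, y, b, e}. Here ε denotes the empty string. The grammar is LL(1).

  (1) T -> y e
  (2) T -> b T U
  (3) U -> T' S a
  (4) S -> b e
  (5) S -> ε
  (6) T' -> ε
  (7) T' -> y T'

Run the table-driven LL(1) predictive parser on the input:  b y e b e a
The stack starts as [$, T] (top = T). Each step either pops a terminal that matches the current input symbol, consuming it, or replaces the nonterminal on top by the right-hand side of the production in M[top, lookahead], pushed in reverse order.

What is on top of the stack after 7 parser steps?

step 1: stack=$ T  input=b y e b e a $  — expand T -> b T U
step 2: stack=$ U T b  input=b y e b e a $  — match b
step 3: stack=$ U T  input=y e b e a $  — expand T -> y e
step 4: stack=$ U e y  input=y e b e a $  — match y
step 5: stack=$ U e  input=e b e a $  — match e
step 6: stack=$ U  input=b e a $  — expand U -> T' S a
step 7: stack=$ a S T'  input=b e a $  — expand T' -> ε
Stack after step 7: $ a S (top = S).

S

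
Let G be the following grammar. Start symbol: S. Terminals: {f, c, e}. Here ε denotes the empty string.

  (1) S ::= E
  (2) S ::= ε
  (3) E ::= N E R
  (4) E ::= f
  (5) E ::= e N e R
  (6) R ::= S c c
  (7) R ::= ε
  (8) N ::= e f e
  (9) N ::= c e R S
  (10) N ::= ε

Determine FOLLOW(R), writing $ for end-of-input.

FIRST(N) = {ε, c, e}
FIRST(E) = {c, e, f}  (via N E R)
FIRST(S) = {ε, c, e, f}  (via E)
FIRST(R) = {ε, c, e, f}  (via S c c)
FOLLOW(S) includes $ since S is the start symbol.
FOLLOW(N): in E::=N E R, N is followed by E R with FIRST {c, e, f}; in E::=e N e R, N is followed by e R with FIRST {e}. Thus FOLLOW(N) = {c, e, f}.
FOLLOW(S): in R::=S c c, S is followed by c c with FIRST {c}; in N::=c e R S, the suffix after S is empty, so FOLLOW(S) ⊇ FOLLOW(N) = {c, e, f}. Thus FOLLOW(S) = {$, c, e, f}.
FOLLOW(E): in S::=E, the suffix after E is empty, so FOLLOW(E) ⊇ FOLLOW(S) = {$, c, e, f}; in E::=N E R, E is followed by R with FIRST {ε, c, e, f}; in E::=N E R, the suffix after E is nullable (adds nothing new). Thus FOLLOW(E) = {$, c, e, f}.
FOLLOW(R): in E::=N E R, the suffix after R is empty, so FOLLOW(R) ⊇ FOLLOW(E) = {$, c, e, f}; in E::=e N e R, the suffix after R is empty, so FOLLOW(R) ⊇ FOLLOW(E) = {$, c, e, f}; in N::=c e R S, R is followed by S with FIRST {ε, c, e, f}; in N::=c e R S, the suffix after R is nullable, so FOLLOW(R) ⊇ FOLLOW(N) = {c, e, f}. Thus FOLLOW(R) = {$, c, e, f}.

{$, c, e, f}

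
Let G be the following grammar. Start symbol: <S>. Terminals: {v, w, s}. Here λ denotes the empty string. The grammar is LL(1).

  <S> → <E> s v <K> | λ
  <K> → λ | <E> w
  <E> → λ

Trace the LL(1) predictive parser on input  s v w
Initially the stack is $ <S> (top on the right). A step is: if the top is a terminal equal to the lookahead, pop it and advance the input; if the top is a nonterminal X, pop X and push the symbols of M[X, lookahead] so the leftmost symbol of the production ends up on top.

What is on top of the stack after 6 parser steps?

     Stack          Input    Action
  1  $ <S>          s v w $  expand <S> → <E> s v <K>
  2  $ <K> v s <E>  s v w $  expand <E> → λ
  3  $ <K> v s      s v w $  match s
  4  $ <K> v        v w $    match v
  5  $ <K>          w $      expand <K> → <E> w
  6  $ w <E>        w $      expand <E> → λ
Stack after step 6: $ w (top = w).

w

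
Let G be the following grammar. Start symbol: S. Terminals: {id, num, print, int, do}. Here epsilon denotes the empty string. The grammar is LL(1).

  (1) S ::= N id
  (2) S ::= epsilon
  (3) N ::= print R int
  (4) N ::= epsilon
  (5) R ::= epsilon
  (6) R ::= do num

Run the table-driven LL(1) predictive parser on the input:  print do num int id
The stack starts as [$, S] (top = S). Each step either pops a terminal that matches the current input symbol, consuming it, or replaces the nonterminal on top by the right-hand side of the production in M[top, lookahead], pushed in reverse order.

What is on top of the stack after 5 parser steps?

step 1: stack=$ S  input=print do num int id $  — expand S ::= N id
step 2: stack=$ id N  input=print do num int id $  — expand N ::= print R int
step 3: stack=$ id int R print  input=print do num int id $  — match print
step 4: stack=$ id int R  input=do num int id $  — expand R ::= do num
step 5: stack=$ id int num do  input=do num int id $  — match do
Stack after step 5: $ id int num (top = num).

num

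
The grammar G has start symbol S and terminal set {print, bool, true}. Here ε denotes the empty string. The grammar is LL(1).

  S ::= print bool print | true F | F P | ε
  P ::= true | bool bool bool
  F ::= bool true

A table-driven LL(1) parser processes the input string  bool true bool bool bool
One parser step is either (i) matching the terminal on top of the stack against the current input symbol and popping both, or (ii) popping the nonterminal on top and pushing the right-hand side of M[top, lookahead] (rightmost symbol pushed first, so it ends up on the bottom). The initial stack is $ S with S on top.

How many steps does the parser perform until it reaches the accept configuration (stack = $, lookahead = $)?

8

step 1: stack=$ S  input=bool true bool bool bool $  — expand S ::= F P
step 2: stack=$ P F  input=bool true bool bool bool $  — expand F ::= bool true
step 3: stack=$ P true bool  input=bool true bool bool bool $  — match bool
step 4: stack=$ P true  input=true bool bool bool $  — match true
step 5: stack=$ P  input=bool bool bool $  — expand P ::= bool bool bool
step 6: stack=$ bool bool bool  input=bool bool bool $  — match bool
step 7: stack=$ bool bool  input=bool bool $  — match bool
step 8: stack=$ bool  input=bool $  — match bool
Accept reached after 8 steps.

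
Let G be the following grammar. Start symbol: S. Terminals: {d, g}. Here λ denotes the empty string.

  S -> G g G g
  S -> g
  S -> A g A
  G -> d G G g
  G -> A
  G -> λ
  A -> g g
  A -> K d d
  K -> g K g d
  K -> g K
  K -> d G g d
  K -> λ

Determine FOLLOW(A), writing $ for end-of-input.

{$, d, g}

FIRST(K): from K->g K g d we get {g}; from K->g K we get {g}; from K->d G g d we get {d}; from K->λ we get {λ}. So FIRST(K) = {λ, d, g}.
FIRST(A): from A->g g we get {g}; from A->K d d we get {d, g}. So FIRST(A) = {d, g}.
FIRST(G): from G->d G G g we get {d}; from G->A we get {d, g}; from G->λ we get {λ}. So FIRST(G) = {λ, d, g}.
FIRST(S): from S->G g G g we get {d, g}; from S->g we get {g}; from S->A g A we get {d, g}. So FIRST(S) = {d, g}.
FOLLOW(S) includes $ since S is the start symbol.
FOLLOW(S): S appears on no right-hand side. Thus FOLLOW(S) = {$}.
FOLLOW(G): in S->G g G g (occurrence 1), G is followed by g G g with FIRST {g}; in S->G g G g (occurrence 2), G is followed by g with FIRST {g}; in G->d G G g (occurrence 1), G is followed by G g with FIRST {d, g}; in G->d G G g (occurrence 2), G is followed by g with FIRST {g}; in K->d G g d, G is followed by g d with FIRST {g}. Thus FOLLOW(G) = {d, g}.
FOLLOW(A): in S->A g A (occurrence 1), A is followed by g A with FIRST {g}; in S->A g A (occurrence 2), the suffix after A is empty, so FOLLOW(A) ⊇ FOLLOW(S) = {$}; in G->A, the suffix after A is empty, so FOLLOW(A) ⊇ FOLLOW(G) = {d, g}. Thus FOLLOW(A) = {$, d, g}.
FOLLOW(K): in A->K d d, K is followed by d d with FIRST {d}; in K->g K g d, K is followed by g d with FIRST {g}; in K->g K, the suffix after K is empty (adds nothing new). Thus FOLLOW(K) = {d, g}.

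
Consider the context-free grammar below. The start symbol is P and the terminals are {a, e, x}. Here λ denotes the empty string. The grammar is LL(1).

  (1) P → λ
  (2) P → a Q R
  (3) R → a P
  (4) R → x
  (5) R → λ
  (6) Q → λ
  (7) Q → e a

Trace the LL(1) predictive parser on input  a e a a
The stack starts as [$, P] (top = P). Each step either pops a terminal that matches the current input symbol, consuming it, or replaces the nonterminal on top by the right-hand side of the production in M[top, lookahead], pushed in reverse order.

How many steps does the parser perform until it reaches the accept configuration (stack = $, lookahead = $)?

step 1: stack=$ P  input=a e a a $  — expand P → a Q R
step 2: stack=$ R Q a  input=a e a a $  — match a
step 3: stack=$ R Q  input=e a a $  — expand Q → e a
step 4: stack=$ R a e  input=e a a $  — match e
step 5: stack=$ R a  input=a a $  — match a
step 6: stack=$ R  input=a $  — expand R → a P
step 7: stack=$ P a  input=a $  — match a
step 8: stack=$ P  input=$  — expand P → λ
Accept reached after 8 steps.

8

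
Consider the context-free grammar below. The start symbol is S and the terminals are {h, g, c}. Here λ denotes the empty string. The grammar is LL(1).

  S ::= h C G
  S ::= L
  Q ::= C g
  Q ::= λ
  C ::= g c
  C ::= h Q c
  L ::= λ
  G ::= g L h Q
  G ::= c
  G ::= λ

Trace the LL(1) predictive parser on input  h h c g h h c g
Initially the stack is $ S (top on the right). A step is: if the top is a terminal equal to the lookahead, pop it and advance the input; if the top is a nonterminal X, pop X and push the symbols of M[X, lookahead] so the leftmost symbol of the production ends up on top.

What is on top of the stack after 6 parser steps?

     Stack      Input              Action
  1  $ S        h h c g h h c g $  expand S ::= h C G
  2  $ G C h    h h c g h h c g $  match h
  3  $ G C      h c g h h c g $    expand C ::= h Q c
  4  $ G c Q h  h c g h h c g $    match h
  5  $ G c Q    c g h h c g $      expand Q ::= λ
  6  $ G c      c g h h c g $      match c
Stack after step 6: $ G (top = G).

G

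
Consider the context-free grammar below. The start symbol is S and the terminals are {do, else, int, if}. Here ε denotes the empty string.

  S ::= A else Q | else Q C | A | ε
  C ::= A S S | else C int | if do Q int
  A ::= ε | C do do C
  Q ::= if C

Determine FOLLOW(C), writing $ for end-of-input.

{$, do, else, if, int}

FIRST(Q): from Q::=if C we get {if}. So FIRST(Q) = {if}.
FIRST(S): from S::=A else Q we get {do, else, if}; from S::=else Q C we get {else}; from S::=A we get {ε, do, else, if}; from S::=ε we get {ε}. So FIRST(S) = {ε, do, else, if}.
FIRST(C): from C::=A S S we get {ε, do, else, if}; from C::=else C int we get {else}; from C::=if do Q int we get {if}. So FIRST(C) = {ε, do, else, if}.
FIRST(A): from A::=ε we get {ε}; from A::=C do do C we get {do, else, if}. So FIRST(A) = {ε, do, else, if}.
FOLLOW(S) includes $ since S is the start symbol.
FOLLOW(S): in C::=A S S (occurrence 1), S is followed by S with FIRST {ε, do, else, if}; in C::=A S S (occurrence 1), the suffix after S is nullable, so FOLLOW(S) ⊇ FOLLOW(C) = {$, do, else, if, int}; in C::=A S S (occurrence 2), the suffix after S is empty, so FOLLOW(S) ⊇ FOLLOW(C) = {$, do, else, if, int}. Thus FOLLOW(S) = {$, do, else, if, int}.
FOLLOW(Q): in S::=A else Q, the suffix after Q is empty, so FOLLOW(Q) ⊇ FOLLOW(S) = {$, do, else, if, int}; in S::=else Q C, Q is followed by C with FIRST {ε, do, else, if}; in S::=else Q C, the suffix after Q is nullable, so FOLLOW(Q) ⊇ FOLLOW(S) = {$, do, else, if, int}; in C::=if do Q int, Q is followed by int with FIRST {int}. Thus FOLLOW(Q) = {$, do, else, if, int}.
FOLLOW(C): in S::=else Q C, the suffix after C is empty, so FOLLOW(C) ⊇ FOLLOW(S) = {$, do, else, if, int}; in C::=else C int, C is followed by int with FIRST {int}; in A::=C do do C (occurrence 1), C is followed by do do C with FIRST {do}; in A::=C do do C (occurrence 2), the suffix after C is empty, so FOLLOW(C) ⊇ FOLLOW(A) = {$, do, else, if, int}; in Q::=if C, the suffix after C is empty, so FOLLOW(C) ⊇ FOLLOW(Q) = {$, do, else, if, int}. Thus FOLLOW(C) = {$, do, else, if, int}.
FOLLOW(A): in S::=A else Q, A is followed by else Q with FIRST {else}; in S::=A, the suffix after A is empty, so FOLLOW(A) ⊇ FOLLOW(S) = {$, do, else, if, int}; in C::=A S S, A is followed by S S with FIRST {ε, do, else, if}; in C::=A S S, the suffix after A is nullable, so FOLLOW(A) ⊇ FOLLOW(C) = {$, do, else, if, int}. Thus FOLLOW(A) = {$, do, else, if, int}.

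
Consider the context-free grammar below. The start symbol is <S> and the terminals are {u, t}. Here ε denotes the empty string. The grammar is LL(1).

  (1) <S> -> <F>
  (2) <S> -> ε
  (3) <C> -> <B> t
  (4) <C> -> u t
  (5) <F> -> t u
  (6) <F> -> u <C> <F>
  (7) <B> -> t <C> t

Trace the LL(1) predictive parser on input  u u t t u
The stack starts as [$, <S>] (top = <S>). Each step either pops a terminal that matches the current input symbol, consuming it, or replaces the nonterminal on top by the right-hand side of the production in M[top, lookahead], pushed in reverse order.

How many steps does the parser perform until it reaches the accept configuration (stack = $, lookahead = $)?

     Stack        Input        Action
  1  $ <S>        u u t t u $  expand <S> -> <F>
  2  $ <F>        u u t t u $  expand <F> -> u <C> <F>
  3  $ <F> <C> u  u u t t u $  match u
  4  $ <F> <C>    u t t u $    expand <C> -> u t
  5  $ <F> t u    u t t u $    match u
  6  $ <F> t      t t u $      match t
  7  $ <F>        t u $        expand <F> -> t u
  8  $ u t        t u $        match t
  9  $ u          u $          match u
Accept reached after 9 steps.

9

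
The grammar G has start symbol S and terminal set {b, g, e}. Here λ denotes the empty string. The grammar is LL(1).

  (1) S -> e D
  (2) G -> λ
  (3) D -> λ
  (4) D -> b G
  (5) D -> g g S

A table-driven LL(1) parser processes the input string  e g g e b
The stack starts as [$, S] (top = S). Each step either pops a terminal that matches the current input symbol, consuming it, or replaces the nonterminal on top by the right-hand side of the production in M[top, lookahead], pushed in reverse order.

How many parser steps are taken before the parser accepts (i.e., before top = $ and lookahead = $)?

      Stack    Input        Action
   1  $ S      e g g e b $  expand S -> e D
   2  $ D e    e g g e b $  match e
   3  $ D      g g e b $    expand D -> g g S
   4  $ S g g  g g e b $    match g
   5  $ S g    g e b $      match g
   6  $ S      e b $        expand S -> e D
   7  $ D e    e b $        match e
   8  $ D      b $          expand D -> b G
   9  $ G b    b $          match b
  10  $ G      $            expand G -> λ
Accept reached after 10 steps.

10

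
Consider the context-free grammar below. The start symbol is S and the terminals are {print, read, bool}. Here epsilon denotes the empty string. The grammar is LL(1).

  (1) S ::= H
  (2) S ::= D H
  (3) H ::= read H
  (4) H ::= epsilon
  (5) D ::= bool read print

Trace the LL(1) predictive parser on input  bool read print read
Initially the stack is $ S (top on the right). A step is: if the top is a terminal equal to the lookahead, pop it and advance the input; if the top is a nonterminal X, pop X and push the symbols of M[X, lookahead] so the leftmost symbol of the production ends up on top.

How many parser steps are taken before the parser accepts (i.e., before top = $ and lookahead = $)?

     Stack                Input                   Action
  1  $ S                  bool read print read $  expand S ::= D H
  2  $ H D                bool read print read $  expand D ::= bool read print
  3  $ H print read bool  bool read print read $  match bool
  4  $ H print read       read print read $       match read
  5  $ H print            print read $            match print
  6  $ H                  read $                  expand H ::= read H
  7  $ H read             read $                  match read
  8  $ H                  $                       expand H ::= epsilon
Accept reached after 8 steps.

8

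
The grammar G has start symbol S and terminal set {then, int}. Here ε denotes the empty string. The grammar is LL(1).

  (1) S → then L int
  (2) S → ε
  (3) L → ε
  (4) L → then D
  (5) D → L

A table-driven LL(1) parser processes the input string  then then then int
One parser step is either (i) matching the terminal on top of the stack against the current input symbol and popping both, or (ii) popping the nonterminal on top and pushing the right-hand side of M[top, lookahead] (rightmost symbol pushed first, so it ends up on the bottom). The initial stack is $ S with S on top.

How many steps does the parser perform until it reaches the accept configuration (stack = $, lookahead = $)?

10

step 1: stack=$ S  input=then then then int $  — expand S → then L int
step 2: stack=$ int L then  input=then then then int $  — match then
step 3: stack=$ int L  input=then then int $  — expand L → then D
step 4: stack=$ int D then  input=then then int $  — match then
step 5: stack=$ int D  input=then int $  — expand D → L
step 6: stack=$ int L  input=then int $  — expand L → then D
step 7: stack=$ int D then  input=then int $  — match then
step 8: stack=$ int D  input=int $  — expand D → L
step 9: stack=$ int L  input=int $  — expand L → ε
step 10: stack=$ int  input=int $  — match int
Accept reached after 10 steps.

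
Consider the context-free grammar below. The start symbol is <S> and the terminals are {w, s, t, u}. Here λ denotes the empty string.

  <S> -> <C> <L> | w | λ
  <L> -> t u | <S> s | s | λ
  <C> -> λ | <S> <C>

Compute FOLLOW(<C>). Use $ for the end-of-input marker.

FIRST(<S>) = {λ, s, t, w}  (via <C> <L>)
FIRST(<L>) = {λ, s, t, w}  (via <S> s)
FIRST(<C>) = {λ, s, t, w}  (via <S> <C>)
FOLLOW(<S>) includes $ since <S> is the start symbol.
FOLLOW(<S>): in <L>-><S> s, <S> is followed by s with FIRST {s}; in <C>-><S> <C>, <S> is followed by <C> with FIRST {λ, s, t, w}; in <C>-><S> <C>, the suffix after <S> is nullable, so FOLLOW(<S>) ⊇ FOLLOW(<C>) = {$, s, t, w}. Thus FOLLOW(<S>) = {$, s, t, w}.
FOLLOW(<L>): in <S>-><C> <L>, the suffix after <L> is empty, so FOLLOW(<L>) ⊇ FOLLOW(<S>) = {$, s, t, w}. Thus FOLLOW(<L>) = {$, s, t, w}.
FOLLOW(<C>): in <S>-><C> <L>, <C> is followed by <L> with FIRST {λ, s, t, w}; in <S>-><C> <L>, the suffix after <C> is nullable, so FOLLOW(<C>) ⊇ FOLLOW(<S>) = {$, s, t, w}; in <C>-><S> <C>, the suffix after <C> is empty (adds nothing new). Thus FOLLOW(<C>) = {$, s, t, w}.

{$, s, t, w}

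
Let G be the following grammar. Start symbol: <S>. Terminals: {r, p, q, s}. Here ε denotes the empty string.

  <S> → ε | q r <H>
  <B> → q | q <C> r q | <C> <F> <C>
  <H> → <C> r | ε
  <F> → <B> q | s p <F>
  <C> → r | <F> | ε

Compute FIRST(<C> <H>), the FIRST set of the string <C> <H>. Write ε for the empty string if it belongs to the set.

{ε, q, r, s}

FIRST(<S>) = {ε, q}
FIRST(<B>) = {q, r, s}  (via <C> <F> <C>)
FIRST(<F>) = {q, r, s}  (via <B> q)
FIRST(<C>) = {ε, q, r, s}  (via <F>)
FIRST(<H>) = {ε, q, r, s}  (via <C> r)
FIRST(<C> <H>): take FIRST of each symbol in turn, carrying on past any symbol whose FIRST contains ε; result {ε, q, r, s}.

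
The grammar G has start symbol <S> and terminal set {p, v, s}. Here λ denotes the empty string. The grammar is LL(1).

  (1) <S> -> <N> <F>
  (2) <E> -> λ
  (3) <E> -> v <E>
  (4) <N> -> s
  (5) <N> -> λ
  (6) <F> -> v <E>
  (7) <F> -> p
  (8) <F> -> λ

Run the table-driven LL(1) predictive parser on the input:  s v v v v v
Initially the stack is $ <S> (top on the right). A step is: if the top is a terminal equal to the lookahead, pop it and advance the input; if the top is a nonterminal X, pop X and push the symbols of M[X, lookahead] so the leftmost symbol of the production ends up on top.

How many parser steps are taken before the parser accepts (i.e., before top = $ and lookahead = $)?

14

step 1: stack=$ <S>  input=s v v v v v $  — expand <S> -> <N> <F>
step 2: stack=$ <F> <N>  input=s v v v v v $  — expand <N> -> s
step 3: stack=$ <F> s  input=s v v v v v $  — match s
step 4: stack=$ <F>  input=v v v v v $  — expand <F> -> v <E>
step 5: stack=$ <E> v  input=v v v v v $  — match v
step 6: stack=$ <E>  input=v v v v $  — expand <E> -> v <E>
step 7: stack=$ <E> v  input=v v v v $  — match v
step 8: stack=$ <E>  input=v v v $  — expand <E> -> v <E>
step 9: stack=$ <E> v  input=v v v $  — match v
step 10: stack=$ <E>  input=v v $  — expand <E> -> v <E>
step 11: stack=$ <E> v  input=v v $  — match v
step 12: stack=$ <E>  input=v $  — expand <E> -> v <E>
step 13: stack=$ <E> v  input=v $  — match v
step 14: stack=$ <E>  input=$  — expand <E> -> λ
Accept reached after 14 steps.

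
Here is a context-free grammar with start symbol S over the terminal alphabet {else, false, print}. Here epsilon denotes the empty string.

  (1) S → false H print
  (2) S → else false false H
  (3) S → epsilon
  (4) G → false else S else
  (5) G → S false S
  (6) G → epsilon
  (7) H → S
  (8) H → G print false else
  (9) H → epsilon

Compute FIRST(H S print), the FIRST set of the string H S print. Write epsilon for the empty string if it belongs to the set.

{else, false, print}

FIRST(S) = {epsilon, else, false}
FIRST(G) = {epsilon, else, false}  (via S false S)
FIRST(H) = {epsilon, else, false, print}  (via S, G print false else)
FIRST(H S print): take FIRST of each symbol in turn, carrying on past any symbol whose FIRST contains epsilon; result {else, false, print}.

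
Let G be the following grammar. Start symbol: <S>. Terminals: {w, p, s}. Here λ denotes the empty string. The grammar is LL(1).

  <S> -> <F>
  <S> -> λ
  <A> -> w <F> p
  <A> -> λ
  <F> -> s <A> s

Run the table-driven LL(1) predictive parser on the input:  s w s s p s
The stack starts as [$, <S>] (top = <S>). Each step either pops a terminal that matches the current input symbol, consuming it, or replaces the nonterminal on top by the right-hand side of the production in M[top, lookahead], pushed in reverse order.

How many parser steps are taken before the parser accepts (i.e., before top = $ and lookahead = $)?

11

      Stack          Input          Action
   1  $ <S>          s w s s p s $  expand <S> -> <F>
   2  $ <F>          s w s s p s $  expand <F> -> s <A> s
   3  $ s <A> s      s w s s p s $  match s
   4  $ s <A>        w s s p s $    expand <A> -> w <F> p
   5  $ s p <F> w    w s s p s $    match w
   6  $ s p <F>      s s p s $      expand <F> -> s <A> s
   7  $ s p s <A> s  s s p s $      match s
   8  $ s p s <A>    s p s $        expand <A> -> λ
   9  $ s p s        s p s $        match s
  10  $ s p          p s $          match p
  11  $ s            s $            match s
Accept reached after 11 steps.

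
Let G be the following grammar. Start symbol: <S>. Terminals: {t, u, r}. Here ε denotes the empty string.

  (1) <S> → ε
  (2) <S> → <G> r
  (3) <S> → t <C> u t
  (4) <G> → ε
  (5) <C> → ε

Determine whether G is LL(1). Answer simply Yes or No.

FIRST(<S>) = {ε, r, t}
FIRST(<G>) = {ε}
FIRST(<C>) = {ε}
FOLLOW(<S>) = {$}
FOLLOW(<G>) = {r}
FOLLOW(<C>) = {u}
Each cell of M receives at most one production.

Yes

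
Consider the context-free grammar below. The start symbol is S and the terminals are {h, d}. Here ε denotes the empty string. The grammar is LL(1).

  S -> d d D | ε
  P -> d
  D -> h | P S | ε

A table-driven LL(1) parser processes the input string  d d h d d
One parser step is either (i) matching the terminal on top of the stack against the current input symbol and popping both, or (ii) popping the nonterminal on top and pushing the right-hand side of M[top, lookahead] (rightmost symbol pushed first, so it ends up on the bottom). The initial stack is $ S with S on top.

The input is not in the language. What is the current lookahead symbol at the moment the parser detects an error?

     Stack    Input        Action
  1  $ S      d d h d d $  expand S -> d d D
  2  $ D d d  d d h d d $  match d
  3  $ D d    d h d d $    match d
  4  $ D      h d d $      expand D -> h
  5  $ h      h d d $      match h
  6  $        d d $        error: stack empty but input remains

d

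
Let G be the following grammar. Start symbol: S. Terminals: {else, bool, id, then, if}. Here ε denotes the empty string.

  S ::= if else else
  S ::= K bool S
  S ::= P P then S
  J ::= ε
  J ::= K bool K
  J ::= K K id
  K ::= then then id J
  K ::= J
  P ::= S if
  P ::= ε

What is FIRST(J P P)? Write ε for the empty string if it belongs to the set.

FIRST(S) = {bool, id, if, then}  (via K bool S, P P then S)
FIRST(P) = {ε, bool, id, if, then}  (via S if)
FIRST(J) = {ε, bool, id, then}  (via K bool K, K K id)
FIRST(K) = {ε, bool, id, then}  (via J)
FIRST(J P P): take FIRST of each symbol in turn, carrying on past any symbol whose FIRST contains ε; result {ε, bool, id, if, then}.

{ε, bool, id, if, then}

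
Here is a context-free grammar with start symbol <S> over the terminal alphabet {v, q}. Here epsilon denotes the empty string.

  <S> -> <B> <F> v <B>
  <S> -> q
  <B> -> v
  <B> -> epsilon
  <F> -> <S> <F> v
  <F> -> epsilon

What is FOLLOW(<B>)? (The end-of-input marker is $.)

FIRST(<B>): from <B>->v we get {v}; from <B>->epsilon we get {epsilon}. So FIRST(<B>) = {epsilon, v}.
FIRST(<S>): from <S>-><B> <F> v <B> we get {q, v}; from <S>->q we get {q}. So FIRST(<S>) = {q, v}.
FIRST(<F>): from <F>-><S> <F> v we get {q, v}; from <F>->epsilon we get {epsilon}. So FIRST(<F>) = {epsilon, q, v}.
FOLLOW(<S>) includes $ since <S> is the start symbol.
FOLLOW(<S>): in <F>-><S> <F> v, <S> is followed by <F> v with FIRST {q, v}. Thus FOLLOW(<S>) = {$, q, v}.
FOLLOW(<B>): in <S>-><B> <F> v <B> (occurrence 1), <B> is followed by <F> v <B> with FIRST {q, v}; in <S>-><B> <F> v <B> (occurrence 2), the suffix after <B> is empty, so FOLLOW(<B>) ⊇ FOLLOW(<S>) = {$, q, v}. Thus FOLLOW(<B>) = {$, q, v}.
FOLLOW(<F>): in <S>-><B> <F> v <B>, <F> is followed by v <B> with FIRST {v}; in <F>-><S> <F> v, <F> is followed by v with FIRST {v}. Thus FOLLOW(<F>) = {v}.

{$, q, v}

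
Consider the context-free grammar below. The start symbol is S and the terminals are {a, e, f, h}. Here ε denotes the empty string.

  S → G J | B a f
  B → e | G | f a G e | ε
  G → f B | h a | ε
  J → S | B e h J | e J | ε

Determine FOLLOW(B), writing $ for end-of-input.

{$, a, e, f, h}

FIRST(G): from G→f B we get {f}; from G→h a we get {h}; from G→ε we get {ε}. So FIRST(G) = {ε, f, h}.
FIRST(B): from B→e we get {e}; from B→G we get {ε, f, h}; from B→f a G e we get {f}; from B→ε we get {ε}. So FIRST(B) = {ε, e, f, h}.
FIRST(S): from S→G J we get {ε, a, e, f, h}; from S→B a f we get {a, e, f, h}. So FIRST(S) = {ε, a, e, f, h}.
FIRST(J): from J→S we get {ε, a, e, f, h}; from J→B e h J we get {e, f, h}; from J→e J we get {e}; from J→ε we get {ε}. So FIRST(J) = {ε, a, e, f, h}.
FOLLOW(S) includes $ since S is the start symbol.
FOLLOW(S): in J→S, the suffix after S is empty, so FOLLOW(S) ⊇ FOLLOW(J) = {$}. Thus FOLLOW(S) = {$}.
FOLLOW(J): in S→G J, the suffix after J is empty, so FOLLOW(J) ⊇ FOLLOW(S) = {$}; in J→B e h J, the suffix after J is empty (adds nothing new); in J→e J, the suffix after J is empty (adds nothing new). Thus FOLLOW(J) = {$}.
FOLLOW(B): in S→B a f, B is followed by a f with FIRST {a}; in G→f B, the suffix after B is empty, so FOLLOW(B) ⊇ FOLLOW(G) = {$, a, e, f, h}; in J→B e h J, B is followed by e h J with FIRST {e}. Thus FOLLOW(B) = {$, a, e, f, h}.
FOLLOW(G): in S→G J, G is followed by J with FIRST {ε, a, e, f, h}; in S→G J, the suffix after G is nullable, so FOLLOW(G) ⊇ FOLLOW(S) = {$}; in B→G, the suffix after G is empty, so FOLLOW(G) ⊇ FOLLOW(B) = {$, a, e, f, h}; in B→f a G e, G is followed by e with FIRST {e}. Thus FOLLOW(G) = {$, a, e, f, h}.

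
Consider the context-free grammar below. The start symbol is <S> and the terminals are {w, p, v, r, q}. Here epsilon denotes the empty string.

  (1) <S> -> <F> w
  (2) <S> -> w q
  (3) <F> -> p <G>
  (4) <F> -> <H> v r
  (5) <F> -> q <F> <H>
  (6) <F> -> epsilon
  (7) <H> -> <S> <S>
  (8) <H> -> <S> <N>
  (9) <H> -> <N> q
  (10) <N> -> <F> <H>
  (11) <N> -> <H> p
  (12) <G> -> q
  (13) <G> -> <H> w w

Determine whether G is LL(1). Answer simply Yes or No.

No

FIRST(<S>) = {p, q, w}
FIRST(<F>) = {epsilon, p, q, w}
FIRST(<H>) = {p, q, w}
FIRST(<N>) = {p, q, w}
FIRST(<G>) = {p, q, w}
FOLLOW(<S>) = {$, p, q, v, w}
FOLLOW(<F>) = {p, q, w}
FOLLOW(<H>) = {p, q, v, w}
FOLLOW(<N>) = {p, q, v, w}
FOLLOW(<G>) = {p, q, w}
Cell M[<F>, p] receives both <F> -> p <G> and <F> -> <H> v r and <F> -> epsilon — the grammar is not LL(1).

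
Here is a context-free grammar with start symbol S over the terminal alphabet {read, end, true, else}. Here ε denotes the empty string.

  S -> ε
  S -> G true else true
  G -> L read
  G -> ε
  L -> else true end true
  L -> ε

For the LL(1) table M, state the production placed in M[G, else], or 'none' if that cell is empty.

FIRST(L) = {ε, else}
FIRST(G) = {ε, else, read}  (via L read)
FIRST(S) = {ε, else, read, true}  (via G true else true)
FOLLOW(S) includes $ since S is the start symbol.
FOLLOW(G): in S->G true else true, G is followed by true else true with FIRST {true}. Thus FOLLOW(G) = {true}.
For G -> L read: FIRST(L read) = {else, read}, so it goes in M[G, t] for t ∈ {else, read}.
For G -> ε: FIRST(ε) = {ε}, so it goes in M[G, t] for t ∈ {}; since ε ∈ FIRST, also for every t ∈ FOLLOW(G) = {true}.

G -> L read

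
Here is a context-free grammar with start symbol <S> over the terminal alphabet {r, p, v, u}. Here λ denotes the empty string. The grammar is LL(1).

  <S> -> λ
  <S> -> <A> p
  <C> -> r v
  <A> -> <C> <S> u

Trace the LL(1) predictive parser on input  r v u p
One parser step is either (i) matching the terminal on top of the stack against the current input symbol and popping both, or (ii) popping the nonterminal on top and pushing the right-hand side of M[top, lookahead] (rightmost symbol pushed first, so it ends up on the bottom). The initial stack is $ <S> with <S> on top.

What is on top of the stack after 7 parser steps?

step 1: stack=$ <S>  input=r v u p $  — expand <S> -> <A> p
step 2: stack=$ p <A>  input=r v u p $  — expand <A> -> <C> <S> u
step 3: stack=$ p u <S> <C>  input=r v u p $  — expand <C> -> r v
step 4: stack=$ p u <S> v r  input=r v u p $  — match r
step 5: stack=$ p u <S> v  input=v u p $  — match v
step 6: stack=$ p u <S>  input=u p $  — expand <S> -> λ
step 7: stack=$ p u  input=u p $  — match u
Stack after step 7: $ p (top = p).

p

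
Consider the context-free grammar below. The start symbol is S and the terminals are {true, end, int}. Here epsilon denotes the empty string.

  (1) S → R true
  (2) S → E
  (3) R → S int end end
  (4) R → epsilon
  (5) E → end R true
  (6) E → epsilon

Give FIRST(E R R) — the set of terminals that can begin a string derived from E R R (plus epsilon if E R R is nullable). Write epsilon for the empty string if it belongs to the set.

{epsilon, end, int, true}

FIRST(E) = {epsilon, end}
FIRST(S) = {epsilon, end, int, true}  (via R true, E)
FIRST(R) = {epsilon, end, int, true}  (via S int end end)
FIRST(E R R): take FIRST of each symbol in turn, carrying on past any symbol whose FIRST contains epsilon; result {epsilon, end, int, true}.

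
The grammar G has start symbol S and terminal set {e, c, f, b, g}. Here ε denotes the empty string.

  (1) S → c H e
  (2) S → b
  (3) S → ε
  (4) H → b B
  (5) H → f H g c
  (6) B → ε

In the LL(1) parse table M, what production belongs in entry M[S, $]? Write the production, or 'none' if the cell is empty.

S → ε

FIRST(S): from S→c H e we get {c}; from S→b we get {b}; from S→ε we get {ε}. So FIRST(S) = {ε, b, c}.
FIRST(H): from H→b B we get {b}; from H→f H g c we get {f}. So FIRST(H) = {b, f}.
FIRST(B): from B→ε we get {ε}. So FIRST(B) = {ε}.
FOLLOW(S) includes $ since S is the start symbol.
FOLLOW(S): S appears on no right-hand side. Thus FOLLOW(S) = {$}.
For S → c H e: FIRST(c H e) = {c}, so it goes in M[S, t] for t ∈ {c}.
For S → b: FIRST(b) = {b}, so it goes in M[S, t] for t ∈ {b}.
For S → ε: FIRST(ε) = {ε}, so it goes in M[S, t] for t ∈ {}; since ε ∈ FIRST, also for every t ∈ FOLLOW(S) = {$}.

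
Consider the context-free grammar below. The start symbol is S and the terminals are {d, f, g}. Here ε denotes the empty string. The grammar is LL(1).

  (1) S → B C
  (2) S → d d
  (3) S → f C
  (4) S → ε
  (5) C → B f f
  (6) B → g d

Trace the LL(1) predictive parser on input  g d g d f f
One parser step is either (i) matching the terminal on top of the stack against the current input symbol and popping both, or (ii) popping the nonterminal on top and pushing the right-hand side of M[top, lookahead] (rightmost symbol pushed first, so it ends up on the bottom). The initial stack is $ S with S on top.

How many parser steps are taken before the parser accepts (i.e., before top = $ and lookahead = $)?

10

      Stack      Input          Action
   1  $ S        g d g d f f $  expand S → B C
   2  $ C B      g d g d f f $  expand B → g d
   3  $ C d g    g d g d f f $  match g
   4  $ C d      d g d f f $    match d
   5  $ C        g d f f $      expand C → B f f
   6  $ f f B    g d f f $      expand B → g d
   7  $ f f d g  g d f f $      match g
   8  $ f f d    d f f $        match d
   9  $ f f      f f $          match f
  10  $ f        f $            match f
Accept reached after 10 steps.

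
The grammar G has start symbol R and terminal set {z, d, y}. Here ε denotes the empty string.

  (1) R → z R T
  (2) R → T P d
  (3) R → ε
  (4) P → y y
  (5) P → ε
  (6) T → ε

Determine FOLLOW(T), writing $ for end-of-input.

{$, d, y}

FIRST(P) = {ε, y}
FIRST(T) = {ε}
FIRST(R) = {ε, d, y, z}  (via T P d)
FOLLOW(R) includes $ since R is the start symbol.
FOLLOW(R): in R→z R T, R is followed by T with FIRST {ε}; in R→z R T, the suffix after R is nullable (adds nothing new). Thus FOLLOW(R) = {$}.
FOLLOW(P): in R→T P d, P is followed by d with FIRST {d}. Thus FOLLOW(P) = {d}.
FOLLOW(T): in R→z R T, the suffix after T is empty, so FOLLOW(T) ⊇ FOLLOW(R) = {$}; in R→T P d, T is followed by P d with FIRST {d, y}. Thus FOLLOW(T) = {$, d, y}.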